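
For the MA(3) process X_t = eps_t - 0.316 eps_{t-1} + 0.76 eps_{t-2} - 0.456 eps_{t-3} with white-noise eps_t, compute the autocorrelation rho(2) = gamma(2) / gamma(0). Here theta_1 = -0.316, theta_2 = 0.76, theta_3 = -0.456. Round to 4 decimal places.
\rho(2) = 0.4795

For an MA(q) process with theta_0 = 1, the autocovariance is
  gamma(k) = sigma^2 * sum_{i=0..q-k} theta_i * theta_{i+k},
and rho(k) = gamma(k) / gamma(0). Sigma^2 cancels.
  numerator   = (1)*(0.76) + (-0.316)*(-0.456) = 0.904096.
  denominator = (1)^2 + (-0.316)^2 + (0.76)^2 + (-0.456)^2 = 1.885392.
  rho(2) = 0.904096 / 1.885392 = 0.4795.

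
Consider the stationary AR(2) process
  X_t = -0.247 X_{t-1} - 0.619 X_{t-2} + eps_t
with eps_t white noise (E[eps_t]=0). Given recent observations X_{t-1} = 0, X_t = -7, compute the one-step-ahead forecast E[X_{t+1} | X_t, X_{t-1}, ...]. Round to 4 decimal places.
E[X_{t+1} \mid \mathcal F_t] = 1.7290

For an AR(p) model X_t = c + sum_i phi_i X_{t-i} + eps_t, the
one-step-ahead conditional mean is
  E[X_{t+1} | X_t, ...] = c + sum_i phi_i X_{t+1-i}.
Substitute known values:
  E[X_{t+1} | ...] = (-0.247) * (-7) + (-0.619) * (0)
                   = 1.7290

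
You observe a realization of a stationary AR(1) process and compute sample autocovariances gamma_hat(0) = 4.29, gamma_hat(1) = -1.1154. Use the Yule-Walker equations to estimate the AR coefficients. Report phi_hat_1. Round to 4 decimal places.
\hat\phi_{1} = -0.2600

The Yule-Walker equations for an AR(p) process read, in matrix form,
  Gamma_p phi = r_p,   with   (Gamma_p)_{ij} = gamma(|i - j|),
                       (r_p)_i = gamma(i),   i,j = 1..p.
Substitute the sample gammas (Toeplitz matrix and right-hand side of size 1):
  Gamma_p = [[4.29]]
  r_p     = [-1.1154]
With p = 1 this is the single equation gamma(0) phi_1 = gamma(1):
  phi_hat_1 = gamma(1) / gamma(0) = -1.1154 / 4.29 = -0.2600.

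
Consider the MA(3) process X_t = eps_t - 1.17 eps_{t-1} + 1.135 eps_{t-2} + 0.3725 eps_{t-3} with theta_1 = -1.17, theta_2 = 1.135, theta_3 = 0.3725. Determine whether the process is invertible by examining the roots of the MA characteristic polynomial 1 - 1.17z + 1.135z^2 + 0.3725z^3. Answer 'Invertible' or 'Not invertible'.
\text{Not invertible}

The MA(q) characteristic polynomial is P(z) = 1 - 1.17z + 1.135z^2 + 0.3725z^3.
Invertibility requires all roots to lie outside the unit circle, i.e. |z| > 1 for every root.
Degree 3: look for a simple real root z0 first, then factor out (1 - z/z0) and solve the remaining quadratic.
Testing z0 = -4: P(-4) = 1 + (-1.17)(-4) + (1.135)(-4)^2 + (0.3725)(-4)^3
  = 1 + (4.68) + (18.16) + (-23.84) = 0.  So z_0 = -4 is a root, |z_0| = 4.
Divide out the factor (1 + 0.25 z) = (1 - z/z0) (since 1/z0 = -0.25):
  P(z) = (1 + 0.25 z)(1 + (-1.42) z + (1.49) z^2)
  [check: z-coef -1.42 - (-0.25) = -1.17; z^2-coef 1.49 - (-0.25)(-1.42) = 1.135; z^3-coef -(-0.25)(1.49) = 0.3725.]
Remaining roots from the quadratic factor 1 + (-1.42) z + (1.49) z^2:
  Set 1 + (-1.42) z + (1.49) z^2 = 0, i.e. a z^2 + b z + c = 0 with a = 1.49, b = -1.42, c = 1.
  Discriminant D = b^2 - 4ac = (-1.42)^2 - 4*(1.49)*1 = 2.0164 - (5.96) = -3.9436.
  D < 0, so the roots are the complex-conjugate pair z = (-b +/- i sqrt(-D)) / (2a) = 0.4765 +/- 0.6664i.
  For a conjugate pair |z|^2 = z * conj(z) = (product of roots) = c/a = 1/(1.49) = 0.671141, so |z| = sqrt(0.671141) = 0.8192 for both roots.
Moduli of all roots: 4.0000, 0.8192, 0.8192.
All moduli strictly greater than 1? No.
Verdict: Not invertible.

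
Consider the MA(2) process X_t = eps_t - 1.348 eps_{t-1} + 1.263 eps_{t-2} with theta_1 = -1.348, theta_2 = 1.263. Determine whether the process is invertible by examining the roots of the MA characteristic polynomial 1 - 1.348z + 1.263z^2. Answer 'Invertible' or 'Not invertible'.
\text{Not invertible}

The MA(q) characteristic polynomial is P(z) = 1 - 1.348z + 1.263z^2.
Invertibility requires all roots to lie outside the unit circle, i.e. |z| > 1 for every root.
Set 1 + (-1.348) z + (1.263) z^2 = 0, i.e. a z^2 + b z + c = 0 with a = 1.263, b = -1.348, c = 1.
Discriminant D = b^2 - 4ac = (-1.348)^2 - 4*(1.263)*1 = 1.817104 - (5.052) = -3.234896.
D < 0, so the roots are the complex-conjugate pair z = (-b +/- i sqrt(-D)) / (2a) = 0.5337 +/- 0.712i.
For a conjugate pair |z|^2 = z * conj(z) = (product of roots) = c/a = 1/(1.263) = 0.791766, so |z| = sqrt(0.791766) = 0.8898 for both roots.
Moduli of all roots: 0.8898, 0.8898.
All moduli strictly greater than 1? No.
Verdict: Not invertible.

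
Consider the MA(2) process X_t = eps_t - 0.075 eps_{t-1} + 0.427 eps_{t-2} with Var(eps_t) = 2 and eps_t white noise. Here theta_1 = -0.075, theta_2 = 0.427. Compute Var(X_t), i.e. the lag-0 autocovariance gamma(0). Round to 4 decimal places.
\gamma(0) = 2.3759

For an MA(q) process X_t = eps_t + sum_i theta_i eps_{t-i} with
Var(eps_t) = sigma^2, the variance is
  gamma(0) = sigma^2 * (1 + sum_i theta_i^2).
  sum_i theta_i^2 = (-0.075)^2 + (0.427)^2 = 0.005625 + 0.182329 = 0.187954.
  gamma(0) = 2 * (1 + 0.187954) = 2 * 1.187954 = 2.375908, which rounds to 2.3759.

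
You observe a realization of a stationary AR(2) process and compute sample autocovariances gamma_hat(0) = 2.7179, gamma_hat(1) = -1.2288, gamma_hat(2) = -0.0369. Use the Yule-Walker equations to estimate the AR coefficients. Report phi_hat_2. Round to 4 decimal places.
\hat\phi_{2} = -0.2740

The Yule-Walker equations for an AR(p) process read, in matrix form,
  Gamma_p phi = r_p,   with   (Gamma_p)_{ij} = gamma(|i - j|),
                       (r_p)_i = gamma(i),   i,j = 1..p.
Substitute the sample gammas (Toeplitz matrix and right-hand side of size 2):
  Gamma_p = [[2.7179, -1.2288], [-1.2288, 2.7179]]
  r_p     = [-1.2288, -0.0369]
Written out:
  2.7179 phi_1 - 1.2288 phi_2 = -1.2288
  -1.2288 phi_1 + 2.7179 phi_2 = -0.0369
Solve by Cramer's rule:
  det = gamma(0)^2 - gamma(1)^2 = (2.7179)^2 - (-1.2288)^2 = 7.38698041 - 1.50994944 = 5.87703097
  phi_hat_1 = [gamma(1) gamma(0) - gamma(1) gamma(2)] / det = [(-1.2288)(2.7179) - (-1.2288)(-0.0369)] / 5.87703097 = -3.38509824 / 5.87703097 = -0.576
  phi_hat_2 = [gamma(0) gamma(2) - gamma(1)^2] / det = [(2.7179)(-0.0369) - (-1.2288)^2] / 5.87703097 = -1.61023995 / 5.87703097 = -0.274
So phi_hat = [-0.5760, -0.2740].
Therefore phi_hat_2 = -0.2740.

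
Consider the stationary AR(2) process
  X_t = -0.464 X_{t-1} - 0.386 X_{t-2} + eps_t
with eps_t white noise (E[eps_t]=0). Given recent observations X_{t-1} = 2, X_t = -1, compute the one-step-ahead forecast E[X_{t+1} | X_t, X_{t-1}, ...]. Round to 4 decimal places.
E[X_{t+1} \mid \mathcal F_t] = -0.3080

For an AR(p) model X_t = c + sum_i phi_i X_{t-i} + eps_t, the
one-step-ahead conditional mean is
  E[X_{t+1} | X_t, ...] = c + sum_i phi_i X_{t+1-i}.
Substitute known values:
  E[X_{t+1} | ...] = (-0.464) * (-1) + (-0.386) * (2)
                   = -0.3080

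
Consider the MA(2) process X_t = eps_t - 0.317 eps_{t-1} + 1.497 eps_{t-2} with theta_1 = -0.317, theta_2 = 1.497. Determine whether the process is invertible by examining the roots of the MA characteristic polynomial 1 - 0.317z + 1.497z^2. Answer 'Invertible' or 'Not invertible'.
\text{Not invertible}

The MA(q) characteristic polynomial is P(z) = 1 - 0.317z + 1.497z^2.
Invertibility requires all roots to lie outside the unit circle, i.e. |z| > 1 for every root.
Set 1 + (-0.317) z + (1.497) z^2 = 0, i.e. a z^2 + b z + c = 0 with a = 1.497, b = -0.317, c = 1.
Discriminant D = b^2 - 4ac = (-0.317)^2 - 4*(1.497)*1 = 0.100489 - (5.988) = -5.887511.
D < 0, so the roots are the complex-conjugate pair z = (-b +/- i sqrt(-D)) / (2a) = 0.1059 +/- 0.8104i.
For a conjugate pair |z|^2 = z * conj(z) = (product of roots) = c/a = 1/(1.497) = 0.668003, so |z| = sqrt(0.668003) = 0.8173 for both roots.
Moduli of all roots: 0.8173, 0.8173.
All moduli strictly greater than 1? No.
Verdict: Not invertible.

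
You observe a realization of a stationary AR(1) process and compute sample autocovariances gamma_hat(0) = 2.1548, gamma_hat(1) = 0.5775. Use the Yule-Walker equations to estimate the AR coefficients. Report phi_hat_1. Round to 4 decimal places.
\hat\phi_{1} = 0.2680

The Yule-Walker equations for an AR(p) process read, in matrix form,
  Gamma_p phi = r_p,   with   (Gamma_p)_{ij} = gamma(|i - j|),
                       (r_p)_i = gamma(i),   i,j = 1..p.
Substitute the sample gammas (Toeplitz matrix and right-hand side of size 1):
  Gamma_p = [[2.1548]]
  r_p     = [0.5775]
With p = 1 this is the single equation gamma(0) phi_1 = gamma(1):
  phi_hat_1 = gamma(1) / gamma(0) = 0.5775 / 2.1548 = 0.2680.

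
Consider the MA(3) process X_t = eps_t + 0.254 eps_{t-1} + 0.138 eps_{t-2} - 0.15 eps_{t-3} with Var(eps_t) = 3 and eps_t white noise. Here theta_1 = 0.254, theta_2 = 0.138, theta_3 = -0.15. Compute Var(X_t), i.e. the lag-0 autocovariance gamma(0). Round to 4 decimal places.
\gamma(0) = 3.3182

For an MA(q) process X_t = eps_t + sum_i theta_i eps_{t-i} with
Var(eps_t) = sigma^2, the variance is
  gamma(0) = sigma^2 * (1 + sum_i theta_i^2).
  sum_i theta_i^2 = (0.254)^2 + (0.138)^2 + (-0.15)^2 = 0.064516 + 0.019044 + 0.0225 = 0.10606.
  gamma(0) = 3 * (1 + 0.10606) = 3 * 1.10606 = 3.31818, which rounds to 3.3182.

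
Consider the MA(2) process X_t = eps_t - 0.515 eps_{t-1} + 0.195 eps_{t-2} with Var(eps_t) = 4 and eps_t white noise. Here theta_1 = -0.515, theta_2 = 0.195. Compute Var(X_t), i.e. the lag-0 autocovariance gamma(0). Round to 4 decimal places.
\gamma(0) = 5.2130

For an MA(q) process X_t = eps_t + sum_i theta_i eps_{t-i} with
Var(eps_t) = sigma^2, the variance is
  gamma(0) = sigma^2 * (1 + sum_i theta_i^2).
  sum_i theta_i^2 = (-0.515)^2 + (0.195)^2 = 0.265225 + 0.038025 = 0.30325.
  gamma(0) = 4 * (1 + 0.30325) = 4 * 1.30325 = 5.213, which rounds to 5.2130.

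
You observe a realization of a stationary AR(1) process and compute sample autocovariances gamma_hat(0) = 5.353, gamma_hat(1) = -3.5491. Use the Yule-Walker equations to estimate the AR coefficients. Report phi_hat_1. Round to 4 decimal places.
\hat\phi_{1} = -0.6630

The Yule-Walker equations for an AR(p) process read, in matrix form,
  Gamma_p phi = r_p,   with   (Gamma_p)_{ij} = gamma(|i - j|),
                       (r_p)_i = gamma(i),   i,j = 1..p.
Substitute the sample gammas (Toeplitz matrix and right-hand side of size 1):
  Gamma_p = [[5.353]]
  r_p     = [-3.5491]
With p = 1 this is the single equation gamma(0) phi_1 = gamma(1):
  phi_hat_1 = gamma(1) / gamma(0) = -3.5491 / 5.353 = -0.6630.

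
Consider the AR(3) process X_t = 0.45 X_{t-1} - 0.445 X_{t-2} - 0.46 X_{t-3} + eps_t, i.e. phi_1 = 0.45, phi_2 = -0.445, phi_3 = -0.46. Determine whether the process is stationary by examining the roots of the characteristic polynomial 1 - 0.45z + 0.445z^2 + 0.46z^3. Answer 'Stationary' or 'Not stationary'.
\text{Stationary}

The AR(p) characteristic polynomial is P(z) = 1 - 0.45z + 0.445z^2 + 0.46z^3.
Stationarity requires all roots to lie outside the unit circle, i.e. |z| > 1 for every root.
Degree 3: look for a simple real root z0 first, then factor out (1 - z/z0) and solve the remaining quadratic.
Testing z0 = -2: P(-2) = 1 + (-0.45)(-2) + (0.445)(-2)^2 + (0.46)(-2)^3
  = 1 + (0.9) + (1.78) + (-3.68) = 0.  So z_0 = -2 is a root, |z_0| = 2.
Divide out the factor (1 + 0.5 z) = (1 - z/z0) (since 1/z0 = -0.5):
  P(z) = (1 + 0.5 z)(1 + (-0.95) z + (0.92) z^2)
  [check: z-coef -0.95 - (-0.5) = -0.45; z^2-coef 0.92 - (-0.5)(-0.95) = 0.445; z^3-coef -(-0.5)(0.92) = 0.46.]
Remaining roots from the quadratic factor 1 + (-0.95) z + (0.92) z^2:
  Set 1 + (-0.95) z + (0.92) z^2 = 0, i.e. a z^2 + b z + c = 0 with a = 0.92, b = -0.95, c = 1.
  Discriminant D = b^2 - 4ac = (-0.95)^2 - 4*(0.92)*1 = 0.9025 - (3.68) = -2.7775.
  D < 0, so the roots are the complex-conjugate pair z = (-b +/- i sqrt(-D)) / (2a) = 0.5163 +/- 0.9058i.
  For a conjugate pair |z|^2 = z * conj(z) = (product of roots) = c/a = 1/(0.92) = 1.086957, so |z| = sqrt(1.086957) = 1.0426 for both roots.
Moduli of all roots: 2.0000, 1.0426, 1.0426.
All moduli strictly greater than 1? Yes.
Verdict: Stationary.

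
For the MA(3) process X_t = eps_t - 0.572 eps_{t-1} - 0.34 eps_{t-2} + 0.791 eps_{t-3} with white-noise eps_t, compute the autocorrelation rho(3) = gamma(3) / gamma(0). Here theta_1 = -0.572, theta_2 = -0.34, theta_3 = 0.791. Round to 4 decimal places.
\rho(3) = 0.3824

For an MA(q) process with theta_0 = 1, the autocovariance is
  gamma(k) = sigma^2 * sum_{i=0..q-k} theta_i * theta_{i+k},
and rho(k) = gamma(k) / gamma(0). Sigma^2 cancels.
  numerator   = (1)*(0.791) = 0.791.
  denominator = (1)^2 + (-0.572)^2 + (-0.34)^2 + (0.791)^2 = 2.068465.
  rho(3) = 0.791 / 2.068465 = 0.3824.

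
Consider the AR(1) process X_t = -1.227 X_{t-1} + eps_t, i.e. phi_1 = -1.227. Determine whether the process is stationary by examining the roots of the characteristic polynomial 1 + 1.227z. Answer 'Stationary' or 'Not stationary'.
\text{Not stationary}

The AR(p) characteristic polynomial is P(z) = 1 + 1.227z.
Stationarity requires all roots to lie outside the unit circle, i.e. |z| > 1 for every root.
This is linear in z: 1 + (1.227) z = 0  =>  z = -1/(1.227) = -0.814996,  |z| = 0.814996.
Moduli of all roots: 0.8150.
All moduli strictly greater than 1? No.
Verdict: Not stationary.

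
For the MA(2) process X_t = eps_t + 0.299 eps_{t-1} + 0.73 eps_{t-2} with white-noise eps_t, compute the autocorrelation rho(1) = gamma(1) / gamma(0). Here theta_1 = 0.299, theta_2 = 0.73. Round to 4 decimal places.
\rho(1) = 0.3188

For an MA(q) process with theta_0 = 1, the autocovariance is
  gamma(k) = sigma^2 * sum_{i=0..q-k} theta_i * theta_{i+k},
and rho(k) = gamma(k) / gamma(0). Sigma^2 cancels.
  numerator   = (1)*(0.299) + (0.299)*(0.73) = 0.51727.
  denominator = (1)^2 + (0.299)^2 + (0.73)^2 = 1.622301.
  rho(1) = 0.51727 / 1.622301 = 0.3188.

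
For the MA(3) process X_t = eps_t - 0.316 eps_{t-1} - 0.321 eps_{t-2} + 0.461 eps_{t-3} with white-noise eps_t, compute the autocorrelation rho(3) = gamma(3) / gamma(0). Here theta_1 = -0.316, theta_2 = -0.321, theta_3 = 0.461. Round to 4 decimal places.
\rho(3) = 0.3257

For an MA(q) process with theta_0 = 1, the autocovariance is
  gamma(k) = sigma^2 * sum_{i=0..q-k} theta_i * theta_{i+k},
and rho(k) = gamma(k) / gamma(0). Sigma^2 cancels.
  numerator   = (1)*(0.461) = 0.461.
  denominator = (1)^2 + (-0.316)^2 + (-0.321)^2 + (0.461)^2 = 1.415418.
  rho(3) = 0.461 / 1.415418 = 0.3257.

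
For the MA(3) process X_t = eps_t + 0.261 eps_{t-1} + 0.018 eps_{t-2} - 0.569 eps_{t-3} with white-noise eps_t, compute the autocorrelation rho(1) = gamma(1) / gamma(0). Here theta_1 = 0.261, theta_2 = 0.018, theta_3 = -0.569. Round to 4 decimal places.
\rho(1) = 0.1835

For an MA(q) process with theta_0 = 1, the autocovariance is
  gamma(k) = sigma^2 * sum_{i=0..q-k} theta_i * theta_{i+k},
and rho(k) = gamma(k) / gamma(0). Sigma^2 cancels.
  numerator   = (1)*(0.261) + (0.261)*(0.018) + (0.018)*(-0.569) = 0.255456.
  denominator = (1)^2 + (0.261)^2 + (0.018)^2 + (-0.569)^2 = 1.392206.
  rho(1) = 0.255456 / 1.392206 = 0.1835.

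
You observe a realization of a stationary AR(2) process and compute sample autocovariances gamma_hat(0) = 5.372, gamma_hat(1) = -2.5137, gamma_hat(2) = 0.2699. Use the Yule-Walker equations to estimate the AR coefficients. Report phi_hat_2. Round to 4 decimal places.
\hat\phi_{2} = -0.2160

The Yule-Walker equations for an AR(p) process read, in matrix form,
  Gamma_p phi = r_p,   with   (Gamma_p)_{ij} = gamma(|i - j|),
                       (r_p)_i = gamma(i),   i,j = 1..p.
Substitute the sample gammas (Toeplitz matrix and right-hand side of size 2):
  Gamma_p = [[5.372, -2.5137], [-2.5137, 5.372]]
  r_p     = [-2.5137, 0.2699]
Written out:
  5.372 phi_1 - 2.5137 phi_2 = -2.5137
  -2.5137 phi_1 + 5.372 phi_2 = 0.2699
Solve by Cramer's rule:
  det = gamma(0)^2 - gamma(1)^2 = (5.372)^2 - (-2.5137)^2 = 28.858384 - 6.31868769 = 22.53969631
  phi_hat_1 = [gamma(1) gamma(0) - gamma(1) gamma(2)] / det = [(-2.5137)(5.372) - (-2.5137)(0.2699)] / 22.53969631 = -12.82514877 / 22.53969631 = -0.569
  phi_hat_2 = [gamma(0) gamma(2) - gamma(1)^2] / det = [(5.372)(0.2699) - (-2.5137)^2] / 22.53969631 = -4.86878489 / 22.53969631 = -0.216
So phi_hat = [-0.5690, -0.2160].
Therefore phi_hat_2 = -0.2160.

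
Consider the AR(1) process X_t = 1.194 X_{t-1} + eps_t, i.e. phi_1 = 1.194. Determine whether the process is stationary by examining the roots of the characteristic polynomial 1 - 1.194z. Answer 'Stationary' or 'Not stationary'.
\text{Not stationary}

The AR(p) characteristic polynomial is P(z) = 1 - 1.194z.
Stationarity requires all roots to lie outside the unit circle, i.e. |z| > 1 for every root.
This is linear in z: 1 + (-1.194) z = 0  =>  z = -1/(-1.194) = 0.837521,  |z| = 0.837521.
Moduli of all roots: 0.8375.
All moduli strictly greater than 1? No.
Verdict: Not stationary.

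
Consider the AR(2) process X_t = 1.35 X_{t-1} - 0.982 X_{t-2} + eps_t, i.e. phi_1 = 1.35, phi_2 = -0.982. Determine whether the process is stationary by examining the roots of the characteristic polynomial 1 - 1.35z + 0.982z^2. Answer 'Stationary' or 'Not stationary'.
\text{Stationary}

The AR(p) characteristic polynomial is P(z) = 1 - 1.35z + 0.982z^2.
Stationarity requires all roots to lie outside the unit circle, i.e. |z| > 1 for every root.
Set 1 + (-1.35) z + (0.982) z^2 = 0, i.e. a z^2 + b z + c = 0 with a = 0.982, b = -1.35, c = 1.
Discriminant D = b^2 - 4ac = (-1.35)^2 - 4*(0.982)*1 = 1.8225 - (3.928) = -2.1055.
D < 0, so the roots are the complex-conjugate pair z = (-b +/- i sqrt(-D)) / (2a) = 0.6874 +/- 0.7388i.
For a conjugate pair |z|^2 = z * conj(z) = (product of roots) = c/a = 1/(0.982) = 1.01833, so |z| = sqrt(1.01833) = 1.0091 for both roots.
Moduli of all roots: 1.0091, 1.0091.
All moduli strictly greater than 1? Yes.
Verdict: Stationary.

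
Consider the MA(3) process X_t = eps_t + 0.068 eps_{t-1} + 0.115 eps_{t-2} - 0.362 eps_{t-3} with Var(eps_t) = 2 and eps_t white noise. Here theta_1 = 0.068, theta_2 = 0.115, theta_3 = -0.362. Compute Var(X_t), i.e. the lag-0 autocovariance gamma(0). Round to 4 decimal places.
\gamma(0) = 2.2978

For an MA(q) process X_t = eps_t + sum_i theta_i eps_{t-i} with
Var(eps_t) = sigma^2, the variance is
  gamma(0) = sigma^2 * (1 + sum_i theta_i^2).
  sum_i theta_i^2 = (0.068)^2 + (0.115)^2 + (-0.362)^2 = 0.004624 + 0.013225 + 0.131044 = 0.148893.
  gamma(0) = 2 * (1 + 0.148893) = 2 * 1.148893 = 2.297786, which rounds to 2.2978.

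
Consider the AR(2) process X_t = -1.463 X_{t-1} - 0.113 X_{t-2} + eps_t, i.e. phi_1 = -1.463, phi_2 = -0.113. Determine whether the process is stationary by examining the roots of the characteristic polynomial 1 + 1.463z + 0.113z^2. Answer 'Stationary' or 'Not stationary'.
\text{Not stationary}

The AR(p) characteristic polynomial is P(z) = 1 + 1.463z + 0.113z^2.
Stationarity requires all roots to lie outside the unit circle, i.e. |z| > 1 for every root.
Set 1 + (1.463) z + (0.113) z^2 = 0, i.e. a z^2 + b z + c = 0 with a = 0.113, b = 1.463, c = 1.
Discriminant D = b^2 - 4ac = (1.463)^2 - 4*(0.113)*1 = 2.140369 - (0.452) = 1.688369.
D >= 0, so the roots are real: z = (-b +/- sqrt(D)) / (2a) = (-1.463 +/- 1.299373) / (0.226).
  z_1 = (-1.463 + 1.299373) / (0.226) = -0.724,   |z_1| = 0.724.
  z_2 = (-1.463 - 1.299373) / (0.226) = -12.2229,   |z_2| = 12.2229.
Moduli of all roots: 0.7240, 12.2229.
All moduli strictly greater than 1? No.
Verdict: Not stationary.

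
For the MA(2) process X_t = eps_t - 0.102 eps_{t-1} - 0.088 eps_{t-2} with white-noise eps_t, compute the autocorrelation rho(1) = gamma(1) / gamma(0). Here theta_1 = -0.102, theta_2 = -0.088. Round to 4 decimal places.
\rho(1) = -0.0914

For an MA(q) process with theta_0 = 1, the autocovariance is
  gamma(k) = sigma^2 * sum_{i=0..q-k} theta_i * theta_{i+k},
and rho(k) = gamma(k) / gamma(0). Sigma^2 cancels.
  numerator   = (1)*(-0.102) + (-0.102)*(-0.088) = -0.093024.
  denominator = (1)^2 + (-0.102)^2 + (-0.088)^2 = 1.018148.
  rho(1) = -0.093024 / 1.018148 = -0.0914.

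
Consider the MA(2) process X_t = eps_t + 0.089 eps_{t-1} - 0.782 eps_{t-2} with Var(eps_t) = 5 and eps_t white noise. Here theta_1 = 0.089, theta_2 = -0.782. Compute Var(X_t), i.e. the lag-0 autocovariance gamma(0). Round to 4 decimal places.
\gamma(0) = 8.0972

For an MA(q) process X_t = eps_t + sum_i theta_i eps_{t-i} with
Var(eps_t) = sigma^2, the variance is
  gamma(0) = sigma^2 * (1 + sum_i theta_i^2).
  sum_i theta_i^2 = (0.089)^2 + (-0.782)^2 = 0.007921 + 0.611524 = 0.619445.
  gamma(0) = 5 * (1 + 0.619445) = 5 * 1.619445 = 8.097225, which rounds to 8.0972.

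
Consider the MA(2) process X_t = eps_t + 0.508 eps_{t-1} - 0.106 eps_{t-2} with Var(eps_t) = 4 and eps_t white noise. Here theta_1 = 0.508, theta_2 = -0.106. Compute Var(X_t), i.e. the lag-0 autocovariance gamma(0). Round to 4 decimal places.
\gamma(0) = 5.0772

For an MA(q) process X_t = eps_t + sum_i theta_i eps_{t-i} with
Var(eps_t) = sigma^2, the variance is
  gamma(0) = sigma^2 * (1 + sum_i theta_i^2).
  sum_i theta_i^2 = (0.508)^2 + (-0.106)^2 = 0.258064 + 0.011236 = 0.2693.
  gamma(0) = 4 * (1 + 0.2693) = 4 * 1.2693 = 5.0772.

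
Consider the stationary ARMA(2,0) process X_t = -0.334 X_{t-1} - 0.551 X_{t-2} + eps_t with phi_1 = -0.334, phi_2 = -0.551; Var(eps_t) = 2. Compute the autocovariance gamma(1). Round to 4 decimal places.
\gamma(1) = -0.6485

Multiply the model equation by X_{t-k} and take expectations. With theta_0 = psi_0 = 1 and psi_j the MA(infinity) weights, this gives
  gamma(k) - sum_i phi_i gamma(k-i) = c_k,
  c_k = sigma^2 * sum_{j=k..q} theta_j psi_{j-k}   (c_k = 0 for k > q),
using gamma(-m) = gamma(m).
Pure AR (q = 0): c_0 = sigma^2 = 2, c_k = 0 for k >= 1.
Equations for k = 0, 1, 2 (AR order 2, c_2 = 0):
  (E0) gamma(0) = phi_1 gamma(1) + phi_2 gamma(2) + c_0
  (E1) gamma(1) = phi_1 gamma(0) + phi_2 gamma(1) + c_1
  (E2) gamma(2) = phi_1 gamma(1) + phi_2 gamma(0)
From (E1): gamma(1) = A gamma(0) + B with
  A = phi_1 / (1 - phi_2) = -0.334 / 1.551 = -0.215345,   B = c_1 / (1 - phi_2) = 0 / 1.551 = 0.
Insert (E2) into (E0): gamma(0) (1 - phi_2^2) = phi_1 (1 + phi_2) gamma(1) + c_0.
  phi_1 (1 + phi_2) = (-0.334)(0.449) = -0.149966,   1 - phi_2^2 = 0.696399.
Replace gamma(1) by A gamma(0) + B and collect gamma(0):
  gamma(0) [0.696399 - (-0.149966)(-0.215345)] = c_0 = 2
  gamma(0) * 0.664105 = 2
  gamma(0) = 2 / 0.664105 = 3.011574.
  gamma(1) = A gamma(0) = (-0.215345)(3.011574) = -0.648527.
Therefore gamma(1) = -0.6485 (to 4 decimal places).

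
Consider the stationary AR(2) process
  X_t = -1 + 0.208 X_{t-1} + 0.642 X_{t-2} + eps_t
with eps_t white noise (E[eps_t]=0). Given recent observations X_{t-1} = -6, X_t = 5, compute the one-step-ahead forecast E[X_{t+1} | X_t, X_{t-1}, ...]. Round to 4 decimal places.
E[X_{t+1} \mid \mathcal F_t] = -3.8120

For an AR(p) model X_t = c + sum_i phi_i X_{t-i} + eps_t, the
one-step-ahead conditional mean is
  E[X_{t+1} | X_t, ...] = c + sum_i phi_i X_{t+1-i}.
Substitute known values:
  E[X_{t+1} | ...] = -1 + (0.208) * (5) + (0.642) * (-6)
                   = -3.8120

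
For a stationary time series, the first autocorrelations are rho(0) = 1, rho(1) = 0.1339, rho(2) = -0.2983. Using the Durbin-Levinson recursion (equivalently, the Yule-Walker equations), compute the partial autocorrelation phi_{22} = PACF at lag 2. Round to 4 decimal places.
\phi_{22} = -0.3220

The PACF at lag k is phi_{kk}, the last component of the solution
to the Yule-Walker system G_k phi = r_k where
  (G_k)_{ij} = rho(|i - j|), (r_k)_i = rho(i), i,j = 1..k.
Equivalently, Durbin-Levinson gives phi_{kk} iteratively:
  phi_{11} = rho(1)
  phi_{kk} = [rho(k) - sum_{j=1..k-1} phi_{k-1,j} rho(k-j)]
            / [1 - sum_{j=1..k-1} phi_{k-1,j} rho(j)],
  phi_{k,j} = phi_{k-1,j} - phi_{kk} phi_{k-1,k-j},  j = 1..k-1.
Step k = 1:
  phi_11 = rho(1) = 0.1339.
Step k = 2:
  phi_22 = [rho(2) - phi_11 rho(1)] / [1 - phi_11 rho(1)] = [-0.2983 - (0.1339)(0.1339)] / [1 - (0.1339)(0.1339)]
         = -0.31622921 / 0.98207079 = -0.322.
Therefore phi_{22} = -0.3220.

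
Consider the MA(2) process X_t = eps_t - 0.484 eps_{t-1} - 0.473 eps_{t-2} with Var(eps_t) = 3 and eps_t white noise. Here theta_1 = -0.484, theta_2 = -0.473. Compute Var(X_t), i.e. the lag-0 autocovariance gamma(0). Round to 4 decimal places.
\gamma(0) = 4.3740

For an MA(q) process X_t = eps_t + sum_i theta_i eps_{t-i} with
Var(eps_t) = sigma^2, the variance is
  gamma(0) = sigma^2 * (1 + sum_i theta_i^2).
  sum_i theta_i^2 = (-0.484)^2 + (-0.473)^2 = 0.234256 + 0.223729 = 0.457985.
  gamma(0) = 3 * (1 + 0.457985) = 3 * 1.457985 = 4.373955, which rounds to 4.3740.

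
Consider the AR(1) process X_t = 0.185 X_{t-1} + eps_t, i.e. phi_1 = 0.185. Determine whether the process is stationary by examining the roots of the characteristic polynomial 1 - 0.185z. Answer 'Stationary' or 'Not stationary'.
\text{Stationary}

The AR(p) characteristic polynomial is P(z) = 1 - 0.185z.
Stationarity requires all roots to lie outside the unit circle, i.e. |z| > 1 for every root.
This is linear in z: 1 + (-0.185) z = 0  =>  z = -1/(-0.185) = 5.405405,  |z| = 5.405405.
Moduli of all roots: 5.4054.
All moduli strictly greater than 1? Yes.
Verdict: Stationary.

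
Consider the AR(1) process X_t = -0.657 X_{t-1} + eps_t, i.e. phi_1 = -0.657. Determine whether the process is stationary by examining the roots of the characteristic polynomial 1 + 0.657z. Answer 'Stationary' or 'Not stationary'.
\text{Stationary}

The AR(p) characteristic polynomial is P(z) = 1 + 0.657z.
Stationarity requires all roots to lie outside the unit circle, i.e. |z| > 1 for every root.
This is linear in z: 1 + (0.657) z = 0  =>  z = -1/(0.657) = -1.52207,  |z| = 1.52207.
Moduli of all roots: 1.5221.
All moduli strictly greater than 1? Yes.
Verdict: Stationary.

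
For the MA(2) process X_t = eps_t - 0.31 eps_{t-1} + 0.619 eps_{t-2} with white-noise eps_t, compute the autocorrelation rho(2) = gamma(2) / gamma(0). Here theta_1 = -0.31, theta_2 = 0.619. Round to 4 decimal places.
\rho(2) = 0.4185

For an MA(q) process with theta_0 = 1, the autocovariance is
  gamma(k) = sigma^2 * sum_{i=0..q-k} theta_i * theta_{i+k},
and rho(k) = gamma(k) / gamma(0). Sigma^2 cancels.
  numerator   = (1)*(0.619) = 0.619.
  denominator = (1)^2 + (-0.31)^2 + (0.619)^2 = 1.479261.
  rho(2) = 0.619 / 1.479261 = 0.4185.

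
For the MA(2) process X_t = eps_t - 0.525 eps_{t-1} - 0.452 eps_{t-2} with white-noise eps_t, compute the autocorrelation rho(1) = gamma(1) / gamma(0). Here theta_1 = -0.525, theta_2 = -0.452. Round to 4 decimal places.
\rho(1) = -0.1944

For an MA(q) process with theta_0 = 1, the autocovariance is
  gamma(k) = sigma^2 * sum_{i=0..q-k} theta_i * theta_{i+k},
and rho(k) = gamma(k) / gamma(0). Sigma^2 cancels.
  numerator   = (1)*(-0.525) + (-0.525)*(-0.452) = -0.2877.
  denominator = (1)^2 + (-0.525)^2 + (-0.452)^2 = 1.479929.
  rho(1) = -0.2877 / 1.479929 = -0.1944.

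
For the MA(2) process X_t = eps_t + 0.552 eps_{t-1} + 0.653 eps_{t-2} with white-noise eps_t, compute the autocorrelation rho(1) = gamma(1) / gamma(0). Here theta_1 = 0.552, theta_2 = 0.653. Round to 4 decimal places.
\rho(1) = 0.5271

For an MA(q) process with theta_0 = 1, the autocovariance is
  gamma(k) = sigma^2 * sum_{i=0..q-k} theta_i * theta_{i+k},
and rho(k) = gamma(k) / gamma(0). Sigma^2 cancels.
  numerator   = (1)*(0.552) + (0.552)*(0.653) = 0.912456.
  denominator = (1)^2 + (0.552)^2 + (0.653)^2 = 1.731113.
  rho(1) = 0.912456 / 1.731113 = 0.5271.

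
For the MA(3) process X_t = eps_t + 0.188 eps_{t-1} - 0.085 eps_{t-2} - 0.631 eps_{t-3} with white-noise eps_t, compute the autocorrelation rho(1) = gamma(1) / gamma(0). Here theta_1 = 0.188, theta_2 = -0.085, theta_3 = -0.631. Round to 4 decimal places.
\rho(1) = 0.1566

For an MA(q) process with theta_0 = 1, the autocovariance is
  gamma(k) = sigma^2 * sum_{i=0..q-k} theta_i * theta_{i+k},
and rho(k) = gamma(k) / gamma(0). Sigma^2 cancels.
  numerator   = (1)*(0.188) + (0.188)*(-0.085) + (-0.085)*(-0.631) = 0.225655.
  denominator = (1)^2 + (0.188)^2 + (-0.085)^2 + (-0.631)^2 = 1.44073.
  rho(1) = 0.225655 / 1.44073 = 0.1566.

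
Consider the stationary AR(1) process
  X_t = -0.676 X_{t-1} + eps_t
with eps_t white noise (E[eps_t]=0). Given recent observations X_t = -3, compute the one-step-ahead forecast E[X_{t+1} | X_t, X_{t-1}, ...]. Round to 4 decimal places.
E[X_{t+1} \mid \mathcal F_t] = 2.0280

For an AR(p) model X_t = c + sum_i phi_i X_{t-i} + eps_t, the
one-step-ahead conditional mean is
  E[X_{t+1} | X_t, ...] = c + sum_i phi_i X_{t+1-i}.
Substitute known values:
  E[X_{t+1} | ...] = (-0.676) * (-3)
                   = 2.0280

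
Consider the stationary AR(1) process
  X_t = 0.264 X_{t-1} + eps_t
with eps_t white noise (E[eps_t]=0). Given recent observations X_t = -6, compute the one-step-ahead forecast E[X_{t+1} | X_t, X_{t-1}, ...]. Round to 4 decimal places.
E[X_{t+1} \mid \mathcal F_t] = -1.5840

For an AR(p) model X_t = c + sum_i phi_i X_{t-i} + eps_t, the
one-step-ahead conditional mean is
  E[X_{t+1} | X_t, ...] = c + sum_i phi_i X_{t+1-i}.
Substitute known values:
  E[X_{t+1} | ...] = (0.264) * (-6)
                   = -1.5840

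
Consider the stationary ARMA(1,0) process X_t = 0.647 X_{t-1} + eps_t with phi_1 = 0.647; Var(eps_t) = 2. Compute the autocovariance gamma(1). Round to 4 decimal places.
\gamma(1) = 2.2257

Multiply the model equation by X_{t-k} and take expectations. With theta_0 = psi_0 = 1 and psi_j the MA(infinity) weights, this gives
  gamma(k) - sum_i phi_i gamma(k-i) = c_k,
  c_k = sigma^2 * sum_{j=k..q} theta_j psi_{j-k}   (c_k = 0 for k > q),
using gamma(-m) = gamma(m).
Pure AR (q = 0): c_0 = sigma^2 = 2, c_k = 0 for k >= 1.
Equations for k = 0 and k = 1 (AR order 1):
  gamma(0) = phi_1 gamma(1) + c_0
  gamma(1) = phi_1 gamma(0) + c_1
Substituting the second into the first: gamma(0) (1 - phi_1^2) = c_0 + phi_1 c_1, so
  gamma(0) = c_0 / (1 - phi_1^2) = 2 / (1 - (0.647)^2) = 2 / 0.581391 = 3.440026.
  gamma(1) = phi_1 gamma(0) = (0.647)(3.440026) = 2.225697.
Therefore gamma(1) = 2.2257 (to 4 decimal places).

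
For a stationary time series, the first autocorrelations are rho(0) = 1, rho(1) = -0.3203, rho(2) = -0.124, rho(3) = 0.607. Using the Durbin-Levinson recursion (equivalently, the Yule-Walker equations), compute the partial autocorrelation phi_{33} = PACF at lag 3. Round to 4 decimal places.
\phi_{33} = 0.5670

The PACF at lag k is phi_{kk}, the last component of the solution
to the Yule-Walker system G_k phi = r_k where
  (G_k)_{ij} = rho(|i - j|), (r_k)_i = rho(i), i,j = 1..k.
Equivalently, Durbin-Levinson gives phi_{kk} iteratively:
  phi_{11} = rho(1)
  phi_{kk} = [rho(k) - sum_{j=1..k-1} phi_{k-1,j} rho(k-j)]
            / [1 - sum_{j=1..k-1} phi_{k-1,j} rho(j)],
  phi_{k,j} = phi_{k-1,j} - phi_{kk} phi_{k-1,k-j},  j = 1..k-1.
Step k = 1:
  phi_11 = rho(1) = -0.3203.
Step k = 2:
  phi_22 = [rho(2) - phi_11 rho(1)] / [1 - phi_11 rho(1)] = [-0.124 - (-0.3203)(-0.3203)] / [1 - (-0.3203)(-0.3203)]
         = -0.22659209 / 0.89740791 = -0.252496.
  Update: phi_21 = phi_11 - phi_22 phi_11 = -0.3203 - (-0.252496)(-0.3203) = -0.401175.
Step k = 3:
  phi_33 = [rho(3) - phi_21 rho(2) - phi_22 rho(1)] / [1 - phi_21 rho(1) - phi_22 rho(2)]
    numerator   = 0.607 - (-0.401175)(-0.124) - (-0.252496)(-0.3203) = 0.47637982
    denominator = 1 - (-0.401175)(-0.3203) - (-0.252496)(-0.124) = 0.84019427
  phi_33 = 0.47637982 / 0.84019427 = 0.567.
Therefore phi_{33} = 0.5670.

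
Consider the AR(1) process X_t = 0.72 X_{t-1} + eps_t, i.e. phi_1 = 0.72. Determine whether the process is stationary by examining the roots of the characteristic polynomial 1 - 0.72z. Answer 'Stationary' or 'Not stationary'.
\text{Stationary}

The AR(p) characteristic polynomial is P(z) = 1 - 0.72z.
Stationarity requires all roots to lie outside the unit circle, i.e. |z| > 1 for every root.
This is linear in z: 1 + (-0.72) z = 0  =>  z = -1/(-0.72) = 1.388889,  |z| = 1.388889.
Moduli of all roots: 1.3889.
All moduli strictly greater than 1? Yes.
Verdict: Stationary.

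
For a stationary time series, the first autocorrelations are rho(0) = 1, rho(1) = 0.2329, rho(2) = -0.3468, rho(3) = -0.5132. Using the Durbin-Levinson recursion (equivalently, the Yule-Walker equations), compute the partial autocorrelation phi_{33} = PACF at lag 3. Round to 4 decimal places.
\phi_{33} = -0.3860

The PACF at lag k is phi_{kk}, the last component of the solution
to the Yule-Walker system G_k phi = r_k where
  (G_k)_{ij} = rho(|i - j|), (r_k)_i = rho(i), i,j = 1..k.
Equivalently, Durbin-Levinson gives phi_{kk} iteratively:
  phi_{11} = rho(1)
  phi_{kk} = [rho(k) - sum_{j=1..k-1} phi_{k-1,j} rho(k-j)]
            / [1 - sum_{j=1..k-1} phi_{k-1,j} rho(j)],
  phi_{k,j} = phi_{k-1,j} - phi_{kk} phi_{k-1,k-j},  j = 1..k-1.
Step k = 1:
  phi_11 = rho(1) = 0.2329.
Step k = 2:
  phi_22 = [rho(2) - phi_11 rho(1)] / [1 - phi_11 rho(1)] = [-0.3468 - (0.2329)(0.2329)] / [1 - (0.2329)(0.2329)]
         = -0.40104241 / 0.94575759 = -0.424044.
  Update: phi_21 = phi_11 - phi_22 phi_11 = 0.2329 - (-0.424044)(0.2329) = 0.33166.
Step k = 3:
  phi_33 = [rho(3) - phi_21 rho(2) - phi_22 rho(1)] / [1 - phi_21 rho(1) - phi_22 rho(2)]
    numerator   = -0.5132 - (0.33166)(-0.3468) - (-0.424044)(0.2329) = -0.29942066
    denominator = 1 - (0.33166)(0.2329) - (-0.424044)(-0.3468) = 0.77569814
  phi_33 = -0.29942066 / 0.77569814 = -0.386.
Therefore phi_{33} = -0.3860.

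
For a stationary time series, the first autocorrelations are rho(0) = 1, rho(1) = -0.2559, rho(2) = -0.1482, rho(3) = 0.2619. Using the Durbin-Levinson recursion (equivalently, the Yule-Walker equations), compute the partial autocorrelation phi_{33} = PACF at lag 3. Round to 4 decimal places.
\phi_{33} = 0.1770

The PACF at lag k is phi_{kk}, the last component of the solution
to the Yule-Walker system G_k phi = r_k where
  (G_k)_{ij} = rho(|i - j|), (r_k)_i = rho(i), i,j = 1..k.
Equivalently, Durbin-Levinson gives phi_{kk} iteratively:
  phi_{11} = rho(1)
  phi_{kk} = [rho(k) - sum_{j=1..k-1} phi_{k-1,j} rho(k-j)]
            / [1 - sum_{j=1..k-1} phi_{k-1,j} rho(j)],
  phi_{k,j} = phi_{k-1,j} - phi_{kk} phi_{k-1,k-j},  j = 1..k-1.
Step k = 1:
  phi_11 = rho(1) = -0.2559.
Step k = 2:
  phi_22 = [rho(2) - phi_11 rho(1)] / [1 - phi_11 rho(1)] = [-0.1482 - (-0.2559)(-0.2559)] / [1 - (-0.2559)(-0.2559)]
         = -0.21368481 / 0.93451519 = -0.228658.
  Update: phi_21 = phi_11 - phi_22 phi_11 = -0.2559 - (-0.228658)(-0.2559) = -0.314414.
Step k = 3:
  phi_33 = [rho(3) - phi_21 rho(2) - phi_22 rho(1)] / [1 - phi_21 rho(1) - phi_22 rho(2)]
    numerator   = 0.2619 - (-0.314414)(-0.1482) - (-0.228658)(-0.2559) = 0.15679019
    denominator = 1 - (-0.314414)(-0.2559) - (-0.228658)(-0.1482) = 0.88565435
  phi_33 = 0.15679019 / 0.88565435 = 0.177.
Therefore phi_{33} = 0.1770.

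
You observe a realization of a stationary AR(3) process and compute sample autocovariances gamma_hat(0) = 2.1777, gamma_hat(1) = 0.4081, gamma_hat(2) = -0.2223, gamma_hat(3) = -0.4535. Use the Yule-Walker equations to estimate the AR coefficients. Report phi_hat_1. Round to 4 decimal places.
\hat\phi_{1} = 0.1900

The Yule-Walker equations for an AR(p) process read, in matrix form,
  Gamma_p phi = r_p,   with   (Gamma_p)_{ij} = gamma(|i - j|),
                       (r_p)_i = gamma(i),   i,j = 1..p.
Substitute the sample gammas (Toeplitz matrix and right-hand side of size 3):
  Gamma_p = [[2.1777, 0.4081, -0.2223], [0.4081, 2.1777, 0.4081], [-0.2223, 0.4081, 2.1777]]
  r_p     = [0.4081, -0.2223, -0.4535]
Written out (R1..R3):
  (R1) 2.1777 phi_1 + 0.4081 phi_2 - 0.2223 phi_3 = 0.4081
  (R2) 0.4081 phi_1 + 2.1777 phi_2 + 0.4081 phi_3 = -0.2223
  (R3) -0.2223 phi_1 + 0.4081 phi_2 + 2.1777 phi_3 = -0.4535
Gaussian elimination:
  R2 <- R2 - (0.4081/2.1777) R1 = R2 - (0.1874) R1:  2.101222 phi_2 + 0.449759 phi_3 = -0.298778
  R3 <- R3 - (-0.2223/2.1777) R1 = R3 - (-0.10208) R1:  0.449759 phi_2 + 2.155008 phi_3 = -0.411841
  R3 <- R3 - (0.449759/2.101222) R2 = R3 - (0.214046) R2:  2.058738 phi_3 = -0.347889
Back-substitution:
  phi_hat_3 = -0.347889 / 2.058738 = -0.168982
  phi_hat_2 = (-0.298778 - (0.449759)(-0.168982)) / 2.101222 = -0.106022
  phi_hat_1 = (0.4081 - (0.4081)(-0.106022) - (-0.2223)(-0.168982)) / 2.1777 = 0.190018
So phi_hat = [0.1900, -0.1060, -0.1690].
Therefore phi_hat_1 = 0.1900.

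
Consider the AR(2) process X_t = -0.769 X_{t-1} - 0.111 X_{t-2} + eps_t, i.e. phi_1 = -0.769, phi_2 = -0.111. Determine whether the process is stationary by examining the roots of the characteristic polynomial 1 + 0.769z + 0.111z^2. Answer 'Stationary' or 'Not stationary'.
\text{Stationary}

The AR(p) characteristic polynomial is P(z) = 1 + 0.769z + 0.111z^2.
Stationarity requires all roots to lie outside the unit circle, i.e. |z| > 1 for every root.
Set 1 + (0.769) z + (0.111) z^2 = 0, i.e. a z^2 + b z + c = 0 with a = 0.111, b = 0.769, c = 1.
Discriminant D = b^2 - 4ac = (0.769)^2 - 4*(0.111)*1 = 0.591361 - (0.444) = 0.147361.
D >= 0, so the roots are real: z = (-b +/- sqrt(D)) / (2a) = (-0.769 +/- 0.383876) / (0.222).
  z_1 = (-0.769 + 0.383876) / (0.222) = -1.7348,   |z_1| = 1.7348.
  z_2 = (-0.769 - 0.383876) / (0.222) = -5.1931,   |z_2| = 5.1931.
Moduli of all roots: 1.7348, 5.1931.
All moduli strictly greater than 1? Yes.
Verdict: Stationary.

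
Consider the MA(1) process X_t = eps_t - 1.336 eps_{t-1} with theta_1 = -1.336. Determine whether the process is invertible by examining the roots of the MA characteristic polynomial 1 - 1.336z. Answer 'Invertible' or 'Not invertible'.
\text{Not invertible}

The MA(q) characteristic polynomial is P(z) = 1 - 1.336z.
Invertibility requires all roots to lie outside the unit circle, i.e. |z| > 1 for every root.
This is linear in z: 1 + (-1.336) z = 0  =>  z = -1/(-1.336) = 0.748503,  |z| = 0.748503.
Moduli of all roots: 0.7485.
All moduli strictly greater than 1? No.
Verdict: Not invertible.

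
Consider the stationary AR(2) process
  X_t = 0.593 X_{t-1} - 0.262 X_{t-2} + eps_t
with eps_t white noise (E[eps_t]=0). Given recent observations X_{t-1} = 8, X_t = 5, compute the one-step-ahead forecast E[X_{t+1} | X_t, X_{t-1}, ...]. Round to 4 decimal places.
E[X_{t+1} \mid \mathcal F_t] = 0.8690

For an AR(p) model X_t = c + sum_i phi_i X_{t-i} + eps_t, the
one-step-ahead conditional mean is
  E[X_{t+1} | X_t, ...] = c + sum_i phi_i X_{t+1-i}.
Substitute known values:
  E[X_{t+1} | ...] = (0.593) * (5) + (-0.262) * (8)
                   = 0.8690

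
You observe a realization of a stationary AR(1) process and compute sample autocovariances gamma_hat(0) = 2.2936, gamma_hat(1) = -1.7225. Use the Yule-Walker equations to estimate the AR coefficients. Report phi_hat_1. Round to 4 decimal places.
\hat\phi_{1} = -0.7510

The Yule-Walker equations for an AR(p) process read, in matrix form,
  Gamma_p phi = r_p,   with   (Gamma_p)_{ij} = gamma(|i - j|),
                       (r_p)_i = gamma(i),   i,j = 1..p.
Substitute the sample gammas (Toeplitz matrix and right-hand side of size 1):
  Gamma_p = [[2.2936]]
  r_p     = [-1.7225]
With p = 1 this is the single equation gamma(0) phi_1 = gamma(1):
  phi_hat_1 = gamma(1) / gamma(0) = -1.7225 / 2.2936 = -0.7510.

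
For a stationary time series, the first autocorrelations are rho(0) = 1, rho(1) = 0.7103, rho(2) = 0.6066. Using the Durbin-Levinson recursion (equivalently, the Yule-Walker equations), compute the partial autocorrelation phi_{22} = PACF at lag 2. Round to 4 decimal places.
\phi_{22} = 0.2060

The PACF at lag k is phi_{kk}, the last component of the solution
to the Yule-Walker system G_k phi = r_k where
  (G_k)_{ij} = rho(|i - j|), (r_k)_i = rho(i), i,j = 1..k.
Equivalently, Durbin-Levinson gives phi_{kk} iteratively:
  phi_{11} = rho(1)
  phi_{kk} = [rho(k) - sum_{j=1..k-1} phi_{k-1,j} rho(k-j)]
            / [1 - sum_{j=1..k-1} phi_{k-1,j} rho(j)],
  phi_{k,j} = phi_{k-1,j} - phi_{kk} phi_{k-1,k-j},  j = 1..k-1.
Step k = 1:
  phi_11 = rho(1) = 0.7103.
Step k = 2:
  phi_22 = [rho(2) - phi_11 rho(1)] / [1 - phi_11 rho(1)] = [0.6066 - (0.7103)(0.7103)] / [1 - (0.7103)(0.7103)]
         = 0.10207391 / 0.49547391 = 0.206.
Therefore phi_{22} = 0.2060.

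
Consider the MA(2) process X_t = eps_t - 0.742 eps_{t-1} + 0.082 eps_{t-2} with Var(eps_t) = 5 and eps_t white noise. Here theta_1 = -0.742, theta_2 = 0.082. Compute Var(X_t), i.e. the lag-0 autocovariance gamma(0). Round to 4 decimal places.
\gamma(0) = 7.7864

For an MA(q) process X_t = eps_t + sum_i theta_i eps_{t-i} with
Var(eps_t) = sigma^2, the variance is
  gamma(0) = sigma^2 * (1 + sum_i theta_i^2).
  sum_i theta_i^2 = (-0.742)^2 + (0.082)^2 = 0.550564 + 0.006724 = 0.557288.
  gamma(0) = 5 * (1 + 0.557288) = 5 * 1.557288 = 7.78644, which rounds to 7.7864.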